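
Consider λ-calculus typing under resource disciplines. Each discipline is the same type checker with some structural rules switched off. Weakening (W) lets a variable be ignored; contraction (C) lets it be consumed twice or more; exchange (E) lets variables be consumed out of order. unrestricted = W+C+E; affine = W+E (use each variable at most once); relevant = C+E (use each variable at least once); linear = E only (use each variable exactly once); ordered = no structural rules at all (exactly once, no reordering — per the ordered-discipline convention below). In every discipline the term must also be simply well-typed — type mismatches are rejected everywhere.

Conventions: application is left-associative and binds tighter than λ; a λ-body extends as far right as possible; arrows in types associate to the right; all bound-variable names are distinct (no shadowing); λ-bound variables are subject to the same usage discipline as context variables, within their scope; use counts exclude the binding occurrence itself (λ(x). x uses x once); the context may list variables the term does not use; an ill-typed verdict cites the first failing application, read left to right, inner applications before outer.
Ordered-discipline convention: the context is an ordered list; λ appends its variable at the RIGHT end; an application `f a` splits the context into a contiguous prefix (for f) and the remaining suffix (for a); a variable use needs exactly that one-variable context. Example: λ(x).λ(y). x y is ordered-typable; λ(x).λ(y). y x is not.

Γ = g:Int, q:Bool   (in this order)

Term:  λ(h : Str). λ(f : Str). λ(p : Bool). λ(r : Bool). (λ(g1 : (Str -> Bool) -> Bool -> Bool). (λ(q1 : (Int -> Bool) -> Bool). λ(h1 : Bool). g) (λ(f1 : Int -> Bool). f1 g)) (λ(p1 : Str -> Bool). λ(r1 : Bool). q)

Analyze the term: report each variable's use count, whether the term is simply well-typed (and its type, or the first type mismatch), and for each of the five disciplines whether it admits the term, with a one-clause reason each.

counts: g ×2, q ×1, h (λ-bound) ×0, f (λ-bound) ×0, p (λ-bound) ×0, r (λ-bound) ×0, g1 (λ-bound) ×0, q1 (λ-bound) ×0, h1 (λ-bound) ×0, f1 (λ-bound) ×1, p1 (λ-bound) ×0, r1 (λ-bound) ×0
order of uses: g, f1, g, q
typing: well-typed — term : Str -> Str -> Bool -> Bool -> Bool -> Int
ordered: ✗ — g ×2 used more than once (contraction); needs weakening: h, f, p, r, g1, q1, h1, p1, r1 unused
linear: ✗ — g ×2 used more than once (contraction); needs weakening: h, f, p, r, g1, q1, h1, p1, r1 unused
affine: ✗ — g ×2 used more than once (contraction)
relevant: ✗ — needs weakening: h, f, p, r, g1, q1, h1, p1, r1 unused
unrestricted: ✓ — simply typable at Str -> Str -> Bool -> Bool -> Bool -> Int; W, C, E all held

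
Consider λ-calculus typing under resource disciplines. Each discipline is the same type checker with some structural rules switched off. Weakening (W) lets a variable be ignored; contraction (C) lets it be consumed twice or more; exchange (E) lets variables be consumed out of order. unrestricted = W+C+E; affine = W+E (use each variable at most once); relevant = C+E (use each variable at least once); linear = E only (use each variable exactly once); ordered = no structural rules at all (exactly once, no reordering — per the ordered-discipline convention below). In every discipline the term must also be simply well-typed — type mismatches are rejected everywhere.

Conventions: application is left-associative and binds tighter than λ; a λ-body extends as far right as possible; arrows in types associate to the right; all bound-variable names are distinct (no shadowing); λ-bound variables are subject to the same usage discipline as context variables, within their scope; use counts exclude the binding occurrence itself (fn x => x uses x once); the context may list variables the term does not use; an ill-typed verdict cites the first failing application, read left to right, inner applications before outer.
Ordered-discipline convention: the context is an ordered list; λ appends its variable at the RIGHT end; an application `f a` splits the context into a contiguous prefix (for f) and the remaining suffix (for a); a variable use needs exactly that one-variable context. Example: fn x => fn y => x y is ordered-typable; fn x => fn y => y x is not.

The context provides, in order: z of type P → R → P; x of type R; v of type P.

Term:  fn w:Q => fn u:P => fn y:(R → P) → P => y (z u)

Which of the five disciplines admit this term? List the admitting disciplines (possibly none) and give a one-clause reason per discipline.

accepted by: affine, unrestricted
usage: z: 1, x: 0, v: 0, w (bound): 0, u (bound): 1, y (bound): 1
order of uses: y, z, u
typing: ✓ — Q → P → ((R → P) → P) → P
ordered: ✗, x, v, w never used (weakening)
linear: ✗, x, v, w never used (weakening)
affine: ✓, z, x, v, w, u, y: no repeats, contraction unneeded
relevant: ✗, x, v, w never used (weakening)
unrestricted: ✓, simply typable at Q → P → ((R → P) → P) → P; W, C, E all held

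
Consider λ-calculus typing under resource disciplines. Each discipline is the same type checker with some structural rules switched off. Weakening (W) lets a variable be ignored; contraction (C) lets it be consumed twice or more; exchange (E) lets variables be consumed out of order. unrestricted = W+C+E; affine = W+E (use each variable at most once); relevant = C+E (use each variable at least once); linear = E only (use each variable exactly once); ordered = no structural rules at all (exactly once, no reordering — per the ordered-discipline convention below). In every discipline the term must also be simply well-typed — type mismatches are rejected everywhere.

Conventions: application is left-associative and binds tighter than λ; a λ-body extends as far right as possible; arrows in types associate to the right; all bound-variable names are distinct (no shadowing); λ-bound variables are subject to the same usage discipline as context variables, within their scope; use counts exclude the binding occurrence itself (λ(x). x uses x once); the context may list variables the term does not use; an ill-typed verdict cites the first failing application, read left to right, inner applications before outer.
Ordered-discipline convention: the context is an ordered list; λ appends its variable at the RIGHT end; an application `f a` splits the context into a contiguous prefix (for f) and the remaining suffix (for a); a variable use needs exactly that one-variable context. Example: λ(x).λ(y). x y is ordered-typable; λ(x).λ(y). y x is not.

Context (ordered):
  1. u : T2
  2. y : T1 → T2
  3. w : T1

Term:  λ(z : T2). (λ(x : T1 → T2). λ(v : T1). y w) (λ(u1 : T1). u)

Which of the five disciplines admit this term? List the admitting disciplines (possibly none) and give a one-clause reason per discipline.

admitted by: affine, unrestricted
variable uses: u=1, y=1, w=1, z (λ-bound)=0, x (λ-bound)=0, v (λ-bound)=0, u1 (λ-bound)=0
use order (left to right): y, w, u
typing: well-typed — term : T2 → T1 → T2
ordered: ✗ — needs weakening: z, x, v, u1 unused
linear: ✗ — needs weakening: z, x, v, u1 unused
affine: ✓ — no duplicate uses among u, y, w, z, x, v, u1
relevant: ✗ — needs weakening: z, x, v, u1 unused
unrestricted: ✓ — simply typable at T2 → T1 → T2; W, C, E all held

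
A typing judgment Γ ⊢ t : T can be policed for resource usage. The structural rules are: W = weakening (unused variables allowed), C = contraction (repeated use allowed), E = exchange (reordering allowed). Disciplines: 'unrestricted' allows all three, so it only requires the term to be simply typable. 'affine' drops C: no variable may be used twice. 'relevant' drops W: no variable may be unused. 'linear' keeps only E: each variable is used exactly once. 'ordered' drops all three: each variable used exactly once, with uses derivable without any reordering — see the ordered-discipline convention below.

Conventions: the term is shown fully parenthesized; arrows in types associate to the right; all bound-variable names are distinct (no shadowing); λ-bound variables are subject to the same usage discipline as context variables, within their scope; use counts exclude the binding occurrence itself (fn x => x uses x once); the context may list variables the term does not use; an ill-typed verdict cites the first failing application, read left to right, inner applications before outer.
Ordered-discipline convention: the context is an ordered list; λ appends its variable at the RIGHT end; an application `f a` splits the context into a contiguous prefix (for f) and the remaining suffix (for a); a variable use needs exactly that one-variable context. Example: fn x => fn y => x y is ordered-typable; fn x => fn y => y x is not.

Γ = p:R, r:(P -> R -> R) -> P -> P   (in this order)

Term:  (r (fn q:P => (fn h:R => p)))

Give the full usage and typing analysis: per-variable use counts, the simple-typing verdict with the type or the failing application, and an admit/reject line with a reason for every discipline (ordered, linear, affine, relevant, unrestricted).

variable uses: p ×1, r ×1, q [bound] ×0, h [bound] ×0
left-to-right use order: r, p
typing: ✓ — P -> P
ordered: ✗ — unused: q, h — weakening required
linear: ✗ — unused: q, h — weakening required
affine: ✓ — p, r, q, h: no repeats, contraction unneeded
relevant: ✗ — unused: q, h — weakening required
unrestricted: ✓ — typability at P -> P is all that's needed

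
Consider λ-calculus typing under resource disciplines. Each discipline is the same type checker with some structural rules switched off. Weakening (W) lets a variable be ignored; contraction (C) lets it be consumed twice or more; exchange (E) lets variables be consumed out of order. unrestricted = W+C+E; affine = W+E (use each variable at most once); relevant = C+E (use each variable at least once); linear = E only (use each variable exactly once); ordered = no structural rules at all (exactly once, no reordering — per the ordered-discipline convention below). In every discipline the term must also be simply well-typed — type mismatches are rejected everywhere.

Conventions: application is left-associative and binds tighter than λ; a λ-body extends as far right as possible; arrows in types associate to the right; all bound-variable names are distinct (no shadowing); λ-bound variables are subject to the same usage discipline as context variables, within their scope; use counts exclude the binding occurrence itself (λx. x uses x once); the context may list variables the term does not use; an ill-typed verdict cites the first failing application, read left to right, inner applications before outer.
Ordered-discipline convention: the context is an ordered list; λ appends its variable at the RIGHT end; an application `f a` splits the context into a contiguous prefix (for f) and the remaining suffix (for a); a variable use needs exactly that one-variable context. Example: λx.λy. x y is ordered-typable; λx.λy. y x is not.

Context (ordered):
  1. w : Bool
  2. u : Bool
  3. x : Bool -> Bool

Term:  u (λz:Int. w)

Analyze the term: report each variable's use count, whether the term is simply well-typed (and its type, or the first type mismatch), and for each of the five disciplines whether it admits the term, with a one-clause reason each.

variable uses: w: 1×, u: 1×, x: 0×, z (bound): 0×
left-to-right use order: u, w
typing: ill-typed: non-arrow in function slot: Bool
ordered ✗ (a type mismatch blocks all five)
linear ✗ (the type mismatch rejects it)
affine ✗ (not simply typable)
relevant ✗ (fails simple typing)
unrestricted ✗ (a type mismatch blocks all five)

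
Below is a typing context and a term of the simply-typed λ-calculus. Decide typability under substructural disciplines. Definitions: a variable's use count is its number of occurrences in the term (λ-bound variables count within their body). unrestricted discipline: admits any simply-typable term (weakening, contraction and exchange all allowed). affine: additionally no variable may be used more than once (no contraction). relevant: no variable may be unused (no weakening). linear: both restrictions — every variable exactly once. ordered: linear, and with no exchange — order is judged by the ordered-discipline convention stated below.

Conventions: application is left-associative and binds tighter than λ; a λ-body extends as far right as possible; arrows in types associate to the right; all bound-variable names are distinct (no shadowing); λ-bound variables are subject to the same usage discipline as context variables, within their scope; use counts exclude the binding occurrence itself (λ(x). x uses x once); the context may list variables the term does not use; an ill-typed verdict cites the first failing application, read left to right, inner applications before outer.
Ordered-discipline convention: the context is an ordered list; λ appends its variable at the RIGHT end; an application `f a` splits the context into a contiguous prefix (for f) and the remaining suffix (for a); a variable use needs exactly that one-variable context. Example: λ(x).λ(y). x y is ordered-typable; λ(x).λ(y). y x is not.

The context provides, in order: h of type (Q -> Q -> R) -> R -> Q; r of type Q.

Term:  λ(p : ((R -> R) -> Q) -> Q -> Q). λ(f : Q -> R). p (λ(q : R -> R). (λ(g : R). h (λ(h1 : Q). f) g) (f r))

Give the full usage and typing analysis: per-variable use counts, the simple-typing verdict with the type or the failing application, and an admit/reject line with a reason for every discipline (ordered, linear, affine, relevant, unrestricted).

counts: h: 1×; r: 1×; p [bound]: 1×; f [bound]: 2×; q [bound]: 0×; g [bound]: 1×; h1 [bound]: 0×
uses in reading order: p, h, f, g, f, r
typing: well-typed at (((R -> R) -> Q) -> Q -> Q) -> (Q -> R) -> Q -> Q
ordered ✗ (repeated use of f ×2; unused: q, h1 — weakening required)
linear ✗ (repeated use of f ×2; unused: q, h1 — weakening required)
affine ✗ (repeated use of f ×2)
relevant ✗ (unused: q, h1 — weakening required)
unrestricted ✓ (type-checks ((((R -> R) -> Q) -> Q -> Q) -> (Q -> R) -> Q -> Q) and nothing is barred)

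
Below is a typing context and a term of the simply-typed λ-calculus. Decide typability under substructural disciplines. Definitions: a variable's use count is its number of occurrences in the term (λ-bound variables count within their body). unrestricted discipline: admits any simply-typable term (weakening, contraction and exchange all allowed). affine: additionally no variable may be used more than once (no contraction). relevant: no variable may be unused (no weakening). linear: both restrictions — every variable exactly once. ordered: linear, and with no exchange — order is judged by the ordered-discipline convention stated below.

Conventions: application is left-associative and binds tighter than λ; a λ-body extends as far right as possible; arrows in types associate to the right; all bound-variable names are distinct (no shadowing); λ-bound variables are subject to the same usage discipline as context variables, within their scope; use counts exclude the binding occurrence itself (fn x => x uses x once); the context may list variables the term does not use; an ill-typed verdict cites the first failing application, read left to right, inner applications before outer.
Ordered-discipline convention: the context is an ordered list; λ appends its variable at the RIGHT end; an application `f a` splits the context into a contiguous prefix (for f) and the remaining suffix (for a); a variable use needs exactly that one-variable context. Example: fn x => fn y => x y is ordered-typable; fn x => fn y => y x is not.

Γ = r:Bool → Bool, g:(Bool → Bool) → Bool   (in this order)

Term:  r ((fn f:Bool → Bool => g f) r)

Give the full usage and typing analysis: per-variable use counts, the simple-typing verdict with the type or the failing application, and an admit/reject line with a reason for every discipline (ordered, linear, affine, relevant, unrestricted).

counts: r: 2, g: 1, f (bound): 1
left-to-right use order: r, g, f, r
typing: well-typed — term : Bool
ordered: ✗, uses contraction: r ×2
linear: ✗, uses contraction: r ×2
affine: ✗, uses contraction: r ×2
relevant: ✓, every one of r, g, f appears
unrestricted: ✓, simply typable at Bool; W, C, E all held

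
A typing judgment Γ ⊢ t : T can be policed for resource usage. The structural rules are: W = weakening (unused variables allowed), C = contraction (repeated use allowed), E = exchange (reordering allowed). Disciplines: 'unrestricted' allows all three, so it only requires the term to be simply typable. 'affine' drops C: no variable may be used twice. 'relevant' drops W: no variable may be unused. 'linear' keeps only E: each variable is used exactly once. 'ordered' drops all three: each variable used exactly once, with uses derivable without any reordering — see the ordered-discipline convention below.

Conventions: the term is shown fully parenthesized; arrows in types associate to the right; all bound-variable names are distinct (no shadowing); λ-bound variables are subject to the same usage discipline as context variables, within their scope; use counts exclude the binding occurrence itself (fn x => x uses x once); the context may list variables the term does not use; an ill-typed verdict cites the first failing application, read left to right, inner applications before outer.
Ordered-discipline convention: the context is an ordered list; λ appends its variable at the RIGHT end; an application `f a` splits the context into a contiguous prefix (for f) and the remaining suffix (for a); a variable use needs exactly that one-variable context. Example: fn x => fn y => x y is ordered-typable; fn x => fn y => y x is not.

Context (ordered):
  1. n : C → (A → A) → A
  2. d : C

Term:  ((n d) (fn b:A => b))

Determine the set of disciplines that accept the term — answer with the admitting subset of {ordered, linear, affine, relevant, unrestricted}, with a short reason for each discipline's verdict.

accepted by: ordered, linear, affine, relevant, unrestricted
use counts: n: 1×, d: 1×, b (λ-bound): 1×
left-to-right use order: n, d, b
typing: the term checks, with type A
ordered: ✓ — single-use (n, d, b), ordered derivation ok
linear: ✓ — single use per variable (n, d, b)
affine: ✓ — no duplicate uses among n, d, b
relevant: ✓ — n, d, b: all used, weakening unneeded
unrestricted: ✓ — well-typed at A; no restrictions here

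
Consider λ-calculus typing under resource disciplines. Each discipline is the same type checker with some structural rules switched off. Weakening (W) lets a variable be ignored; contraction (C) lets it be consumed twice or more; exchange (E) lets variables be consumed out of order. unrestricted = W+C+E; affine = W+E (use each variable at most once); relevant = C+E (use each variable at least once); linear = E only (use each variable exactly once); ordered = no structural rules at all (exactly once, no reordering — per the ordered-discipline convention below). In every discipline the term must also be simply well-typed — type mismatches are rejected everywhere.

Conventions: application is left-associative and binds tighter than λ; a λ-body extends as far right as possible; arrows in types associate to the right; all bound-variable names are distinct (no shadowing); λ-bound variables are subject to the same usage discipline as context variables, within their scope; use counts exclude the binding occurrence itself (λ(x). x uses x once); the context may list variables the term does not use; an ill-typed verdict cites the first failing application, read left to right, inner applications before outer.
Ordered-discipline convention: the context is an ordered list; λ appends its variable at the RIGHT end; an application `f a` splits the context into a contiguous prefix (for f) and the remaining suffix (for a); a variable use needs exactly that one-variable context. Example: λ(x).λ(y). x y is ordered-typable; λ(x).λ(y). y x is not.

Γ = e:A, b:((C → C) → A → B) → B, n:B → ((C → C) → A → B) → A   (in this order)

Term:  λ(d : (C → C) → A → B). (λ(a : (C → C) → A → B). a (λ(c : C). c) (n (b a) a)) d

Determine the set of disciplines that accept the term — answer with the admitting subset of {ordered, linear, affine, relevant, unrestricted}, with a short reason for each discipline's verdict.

admitting disciplines: unrestricted
usage: e=0; b=1; n=1; d [bound]=1; a [bound]=3; c [bound]=1
left-to-right use order: a, c, n, b, a, a, d
typing: ✓ — ((C → C) → A → B) → B
ordered: ✗, a ×3 used more than once (contraction); e left unused
linear: ✗, a ×3 used more than once (contraction); e left unused
affine: ✗, a ×3 used more than once (contraction)
relevant: ✗, e left unused
unrestricted: ✓, typability at ((C → C) → A → B) → B is all that's needed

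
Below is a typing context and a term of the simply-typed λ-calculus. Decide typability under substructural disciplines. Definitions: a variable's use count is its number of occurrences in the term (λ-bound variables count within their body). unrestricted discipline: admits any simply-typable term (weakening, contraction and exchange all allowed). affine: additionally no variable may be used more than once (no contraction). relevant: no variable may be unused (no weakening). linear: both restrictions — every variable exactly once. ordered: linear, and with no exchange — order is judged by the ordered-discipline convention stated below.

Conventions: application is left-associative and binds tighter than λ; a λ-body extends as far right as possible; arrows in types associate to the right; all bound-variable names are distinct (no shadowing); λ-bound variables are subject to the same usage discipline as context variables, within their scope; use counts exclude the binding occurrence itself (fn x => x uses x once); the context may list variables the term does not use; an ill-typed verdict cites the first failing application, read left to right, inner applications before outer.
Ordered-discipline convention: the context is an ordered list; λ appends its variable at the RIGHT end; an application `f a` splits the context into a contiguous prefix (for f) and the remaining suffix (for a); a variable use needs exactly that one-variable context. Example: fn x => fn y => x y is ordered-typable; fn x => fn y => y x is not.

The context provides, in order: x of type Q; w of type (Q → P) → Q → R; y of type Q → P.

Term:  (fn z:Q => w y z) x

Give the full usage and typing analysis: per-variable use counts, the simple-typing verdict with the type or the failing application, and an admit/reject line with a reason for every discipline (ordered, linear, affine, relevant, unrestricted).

use counts: x: 1×, w: 1×, y: 1×, z (λ-bound): 1×
order of uses: w, y, z, x
typing: well-typed at R
ordered: ✗, no ordered split (uses run w, y, z, x)
linear: ✓, exactly-once usage across x, w, y, z
affine: ✓, x, w, y, z: no repeats, contraction unneeded
relevant: ✓, x, w, y, z: all used, weakening unneeded
unrestricted: ✓, well-typed at R; no restrictions here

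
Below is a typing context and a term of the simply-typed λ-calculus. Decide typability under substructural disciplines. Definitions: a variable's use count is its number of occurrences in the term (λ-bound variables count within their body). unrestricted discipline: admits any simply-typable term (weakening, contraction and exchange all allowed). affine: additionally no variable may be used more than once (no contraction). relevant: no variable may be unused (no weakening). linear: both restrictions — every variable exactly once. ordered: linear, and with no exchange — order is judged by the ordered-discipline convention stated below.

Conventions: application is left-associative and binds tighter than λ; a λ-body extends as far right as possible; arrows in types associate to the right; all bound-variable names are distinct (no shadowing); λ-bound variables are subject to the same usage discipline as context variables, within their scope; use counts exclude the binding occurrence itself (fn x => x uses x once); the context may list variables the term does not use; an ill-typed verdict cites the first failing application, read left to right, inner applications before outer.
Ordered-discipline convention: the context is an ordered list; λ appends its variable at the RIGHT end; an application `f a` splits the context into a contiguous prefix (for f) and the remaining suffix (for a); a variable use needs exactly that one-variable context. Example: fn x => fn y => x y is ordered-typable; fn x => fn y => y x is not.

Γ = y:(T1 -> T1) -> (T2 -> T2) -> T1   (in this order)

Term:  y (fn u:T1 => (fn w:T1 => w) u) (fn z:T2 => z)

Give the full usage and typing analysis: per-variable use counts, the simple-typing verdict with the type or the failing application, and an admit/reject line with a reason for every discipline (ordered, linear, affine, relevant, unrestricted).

variable uses: y ×1; u (λ-bound) ×1; w (λ-bound) ×1; z (λ-bound) ×1
uses in reading order: y, w, u, z
typing: well-typed at T1
ordered: ✓ — y, u, w, z: once each, no exchange needed
linear: ✓ — y, u, w, z: one use apiece
affine: ✓ — at most one use each (y, u, w, z)
relevant: ✓ — none of y, u, w, z goes unused
unrestricted: ✓ — typability at T1 is all that's needed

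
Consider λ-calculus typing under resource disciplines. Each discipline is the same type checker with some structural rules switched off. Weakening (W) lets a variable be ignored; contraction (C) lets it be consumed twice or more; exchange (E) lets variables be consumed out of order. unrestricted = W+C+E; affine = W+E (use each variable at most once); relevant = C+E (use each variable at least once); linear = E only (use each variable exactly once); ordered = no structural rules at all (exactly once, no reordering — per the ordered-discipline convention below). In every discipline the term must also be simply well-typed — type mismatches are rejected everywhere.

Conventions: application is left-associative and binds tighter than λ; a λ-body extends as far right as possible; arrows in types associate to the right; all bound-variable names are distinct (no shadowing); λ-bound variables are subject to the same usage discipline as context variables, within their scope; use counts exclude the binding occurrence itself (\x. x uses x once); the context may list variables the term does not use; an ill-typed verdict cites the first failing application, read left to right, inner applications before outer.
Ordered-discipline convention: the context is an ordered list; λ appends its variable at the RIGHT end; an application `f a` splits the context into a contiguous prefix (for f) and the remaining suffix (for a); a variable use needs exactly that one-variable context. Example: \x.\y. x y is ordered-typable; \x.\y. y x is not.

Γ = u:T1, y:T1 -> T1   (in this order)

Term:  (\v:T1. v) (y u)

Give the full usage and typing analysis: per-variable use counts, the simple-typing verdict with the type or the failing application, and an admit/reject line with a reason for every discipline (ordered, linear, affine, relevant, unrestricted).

variable uses: u ×1, y ×1, v (bound) ×1
use order (left to right): v, y, u
typing: ✓ — T1
ordered ✗ (needs exchange: uses follow v, y, u)
linear ✓ (single use per variable (u, y, v))
affine ✓ (u, y, v: no repeats, contraction unneeded)
relevant ✓ (u, y, v: all used, weakening unneeded)
unrestricted ✓ (simply typable at T1; W, C, E all held)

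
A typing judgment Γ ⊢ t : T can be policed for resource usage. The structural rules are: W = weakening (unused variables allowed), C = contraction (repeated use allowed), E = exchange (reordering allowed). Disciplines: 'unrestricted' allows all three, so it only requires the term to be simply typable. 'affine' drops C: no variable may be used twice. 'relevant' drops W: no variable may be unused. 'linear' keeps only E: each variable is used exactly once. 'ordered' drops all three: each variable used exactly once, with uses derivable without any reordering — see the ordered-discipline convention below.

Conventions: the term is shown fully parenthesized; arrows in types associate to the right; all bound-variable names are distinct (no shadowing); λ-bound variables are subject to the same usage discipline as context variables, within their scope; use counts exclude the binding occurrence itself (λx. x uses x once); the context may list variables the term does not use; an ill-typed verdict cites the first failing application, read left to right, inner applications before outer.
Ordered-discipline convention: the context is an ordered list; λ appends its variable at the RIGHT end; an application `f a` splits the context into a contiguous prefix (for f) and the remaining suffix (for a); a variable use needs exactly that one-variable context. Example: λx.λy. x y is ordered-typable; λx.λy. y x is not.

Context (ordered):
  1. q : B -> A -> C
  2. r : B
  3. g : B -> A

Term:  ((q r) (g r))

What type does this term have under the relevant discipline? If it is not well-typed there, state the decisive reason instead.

term : C
counts: q: 1; r: 2; g: 1
uses in reading order: q, r, g, r
typing: the term checks, with type C
summary: ordered ✗ · linear ✗ · affine ✗ · relevant ✓ · unrestricted ✓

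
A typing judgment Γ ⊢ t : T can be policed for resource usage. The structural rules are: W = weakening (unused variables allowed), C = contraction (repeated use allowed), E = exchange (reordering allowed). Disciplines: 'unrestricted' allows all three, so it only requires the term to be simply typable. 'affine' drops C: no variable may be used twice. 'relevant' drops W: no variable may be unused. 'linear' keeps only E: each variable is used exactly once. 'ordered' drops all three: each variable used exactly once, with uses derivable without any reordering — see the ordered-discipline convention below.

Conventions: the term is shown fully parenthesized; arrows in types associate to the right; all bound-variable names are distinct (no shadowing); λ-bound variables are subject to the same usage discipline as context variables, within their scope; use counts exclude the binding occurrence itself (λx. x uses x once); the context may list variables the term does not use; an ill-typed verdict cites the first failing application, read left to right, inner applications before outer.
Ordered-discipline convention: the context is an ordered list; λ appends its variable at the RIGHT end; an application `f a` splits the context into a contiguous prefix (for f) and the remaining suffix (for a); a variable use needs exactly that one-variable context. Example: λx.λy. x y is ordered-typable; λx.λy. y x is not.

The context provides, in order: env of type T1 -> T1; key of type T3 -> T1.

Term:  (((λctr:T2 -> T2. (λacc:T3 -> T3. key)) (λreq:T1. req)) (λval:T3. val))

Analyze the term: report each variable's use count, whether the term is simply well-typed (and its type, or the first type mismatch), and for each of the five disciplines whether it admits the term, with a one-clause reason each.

use counts: env ×0, key ×1, ctr (bound) ×0, acc (bound) ×0, req (bound) ×1, val (bound) ×1
left-to-right use order: key, req, val
typing: ill-typed: an argument T1 -> T1 mismatches the expected T2 -> T2
ordered: ✗ — a type mismatch blocks all five
linear: ✗ — the type mismatch rejects it
affine: ✗ — not simply typable
relevant: ✗ — fails simple typing
unrestricted: ✗ — a type mismatch blocks all five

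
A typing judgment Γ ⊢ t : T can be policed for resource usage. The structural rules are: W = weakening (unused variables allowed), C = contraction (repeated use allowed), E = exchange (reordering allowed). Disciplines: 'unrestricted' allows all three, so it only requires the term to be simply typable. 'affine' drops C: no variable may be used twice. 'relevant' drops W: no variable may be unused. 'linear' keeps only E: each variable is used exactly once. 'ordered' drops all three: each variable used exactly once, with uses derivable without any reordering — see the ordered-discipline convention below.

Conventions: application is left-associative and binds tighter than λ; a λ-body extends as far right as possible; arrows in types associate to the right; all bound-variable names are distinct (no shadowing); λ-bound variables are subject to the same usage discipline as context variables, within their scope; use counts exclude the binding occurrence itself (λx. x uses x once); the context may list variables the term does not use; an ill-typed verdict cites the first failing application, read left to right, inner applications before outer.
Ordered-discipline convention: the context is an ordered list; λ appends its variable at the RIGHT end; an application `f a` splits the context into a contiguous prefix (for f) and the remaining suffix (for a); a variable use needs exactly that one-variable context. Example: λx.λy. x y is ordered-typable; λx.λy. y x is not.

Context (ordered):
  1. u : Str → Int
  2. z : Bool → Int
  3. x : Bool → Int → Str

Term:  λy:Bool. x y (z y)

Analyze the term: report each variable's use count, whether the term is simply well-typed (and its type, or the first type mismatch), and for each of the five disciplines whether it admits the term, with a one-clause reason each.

use counts: u: 0; z: 1; x: 1; y (λ-bound): 2
left-to-right use order: x, y, z, y
typing: ✓ — Bool → Str
ordered ✗ (y ×2 used more than once (contraction); unused: u — weakening required)
linear ✗ (y ×2 used more than once (contraction); unused: u — weakening required)
affine ✗ (y ×2 used more than once (contraction))
relevant ✗ (unused: u — weakening required)
unrestricted ✓ (typability at Bool → Str is all that's needed)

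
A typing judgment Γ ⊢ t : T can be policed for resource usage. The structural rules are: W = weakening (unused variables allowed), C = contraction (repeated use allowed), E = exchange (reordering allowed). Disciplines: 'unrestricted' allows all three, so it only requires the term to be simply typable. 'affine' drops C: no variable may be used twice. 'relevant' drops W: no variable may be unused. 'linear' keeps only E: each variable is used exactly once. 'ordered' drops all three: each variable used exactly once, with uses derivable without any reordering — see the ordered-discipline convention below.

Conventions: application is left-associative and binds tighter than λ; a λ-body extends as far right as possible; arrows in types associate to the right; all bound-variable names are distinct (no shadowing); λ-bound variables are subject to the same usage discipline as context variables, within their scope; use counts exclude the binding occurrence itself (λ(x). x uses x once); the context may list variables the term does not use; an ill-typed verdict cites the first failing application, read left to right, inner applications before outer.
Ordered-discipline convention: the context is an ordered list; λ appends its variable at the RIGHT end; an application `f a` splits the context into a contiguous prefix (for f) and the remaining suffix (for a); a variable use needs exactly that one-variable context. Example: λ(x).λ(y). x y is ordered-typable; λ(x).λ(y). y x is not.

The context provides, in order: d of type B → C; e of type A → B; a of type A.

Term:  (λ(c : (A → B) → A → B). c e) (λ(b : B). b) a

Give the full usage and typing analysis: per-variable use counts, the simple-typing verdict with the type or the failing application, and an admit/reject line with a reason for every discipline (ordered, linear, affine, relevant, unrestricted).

use counts: d ×0; e ×1; a ×1; c [bound] ×1; b [bound] ×1
left-to-right use order: c, e, b, a
typing: ill-typed: an argument B → B mismatches the expected (A → B) → A → B
ordered: ✗ — the type mismatch rejects it
linear: ✗ — not simply typable
affine: ✗ — fails simple typing
relevant: ✗ — a type mismatch blocks all five
unrestricted: ✗ — the type mismatch rejects it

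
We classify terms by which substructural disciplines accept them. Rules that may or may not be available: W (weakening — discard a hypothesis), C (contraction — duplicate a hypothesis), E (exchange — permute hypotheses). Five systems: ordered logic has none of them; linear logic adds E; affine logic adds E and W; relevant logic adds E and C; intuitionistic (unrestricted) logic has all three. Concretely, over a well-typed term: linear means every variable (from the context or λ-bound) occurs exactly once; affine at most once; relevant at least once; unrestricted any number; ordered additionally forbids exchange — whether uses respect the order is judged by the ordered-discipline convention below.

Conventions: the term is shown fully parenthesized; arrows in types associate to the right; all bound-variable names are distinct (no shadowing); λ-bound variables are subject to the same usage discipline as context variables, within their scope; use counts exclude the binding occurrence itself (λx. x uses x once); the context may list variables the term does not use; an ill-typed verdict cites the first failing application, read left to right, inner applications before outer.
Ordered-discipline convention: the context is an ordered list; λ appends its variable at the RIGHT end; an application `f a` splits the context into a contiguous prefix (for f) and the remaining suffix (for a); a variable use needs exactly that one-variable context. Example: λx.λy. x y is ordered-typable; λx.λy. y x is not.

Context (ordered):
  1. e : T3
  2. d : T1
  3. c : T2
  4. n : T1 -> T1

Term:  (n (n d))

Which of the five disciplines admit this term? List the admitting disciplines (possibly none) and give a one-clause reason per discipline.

admitted in: unrestricted
usage: e: 0, d: 1, c: 0, n: 2
uses in reading order: n, n, d
typing: ✓ — T1
ordered: ✗, repeated use of n ×2; e, c never used (weakening)
linear: ✗, repeated use of n ×2; e, c never used (weakening)
affine: ✗, repeated use of n ×2
relevant: ✗, e, c never used (weakening)
unrestricted: ✓, typability at T1 is all that's needed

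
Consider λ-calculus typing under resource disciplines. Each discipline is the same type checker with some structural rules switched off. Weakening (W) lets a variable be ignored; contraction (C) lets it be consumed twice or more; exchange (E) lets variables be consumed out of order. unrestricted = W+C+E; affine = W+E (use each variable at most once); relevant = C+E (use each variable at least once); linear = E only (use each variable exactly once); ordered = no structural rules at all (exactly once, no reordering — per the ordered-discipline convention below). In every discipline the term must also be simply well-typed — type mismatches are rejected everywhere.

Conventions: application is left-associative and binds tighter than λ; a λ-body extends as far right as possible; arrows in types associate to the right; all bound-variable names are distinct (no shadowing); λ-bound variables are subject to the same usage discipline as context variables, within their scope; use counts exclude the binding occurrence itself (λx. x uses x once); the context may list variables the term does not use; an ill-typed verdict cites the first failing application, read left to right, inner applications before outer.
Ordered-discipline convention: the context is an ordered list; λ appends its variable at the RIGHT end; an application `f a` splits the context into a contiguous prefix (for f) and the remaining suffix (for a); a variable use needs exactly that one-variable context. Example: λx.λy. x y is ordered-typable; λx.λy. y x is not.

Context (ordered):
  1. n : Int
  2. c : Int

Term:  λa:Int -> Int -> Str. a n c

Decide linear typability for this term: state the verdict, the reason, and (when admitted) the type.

yes — single use per variable (n, c, a); term : (Int -> Int -> Str) -> Str
usage: n=1, c=1, a (bound)=1
order of uses: a, n, c
typing: the term checks, with type (Int -> Int -> Str) -> Str
all disciplines: ordered ✗, linear ✓, affine ✓, relevant ✓, unrestricted ✓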